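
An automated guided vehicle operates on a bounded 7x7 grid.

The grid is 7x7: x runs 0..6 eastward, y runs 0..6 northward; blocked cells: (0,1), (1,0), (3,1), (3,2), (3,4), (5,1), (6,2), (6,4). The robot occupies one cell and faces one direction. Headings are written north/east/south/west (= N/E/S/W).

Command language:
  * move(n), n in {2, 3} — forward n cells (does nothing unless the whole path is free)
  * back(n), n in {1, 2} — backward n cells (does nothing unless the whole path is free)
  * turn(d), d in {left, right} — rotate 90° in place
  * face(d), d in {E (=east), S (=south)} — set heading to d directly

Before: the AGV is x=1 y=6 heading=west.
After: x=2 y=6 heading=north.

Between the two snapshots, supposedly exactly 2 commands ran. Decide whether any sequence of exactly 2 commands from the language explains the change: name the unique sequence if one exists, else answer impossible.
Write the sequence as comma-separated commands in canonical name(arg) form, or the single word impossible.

back(1), turn(right)

key: position moved to (2,6) AND the heading swung to N — translation plus rotation needed
initial: x=1 y=6 heading=west
1. back(1) → x=2 y=6 heading=west
2. turn(right) → x=2 y=6 heading=north
no rival 2-sequence matches.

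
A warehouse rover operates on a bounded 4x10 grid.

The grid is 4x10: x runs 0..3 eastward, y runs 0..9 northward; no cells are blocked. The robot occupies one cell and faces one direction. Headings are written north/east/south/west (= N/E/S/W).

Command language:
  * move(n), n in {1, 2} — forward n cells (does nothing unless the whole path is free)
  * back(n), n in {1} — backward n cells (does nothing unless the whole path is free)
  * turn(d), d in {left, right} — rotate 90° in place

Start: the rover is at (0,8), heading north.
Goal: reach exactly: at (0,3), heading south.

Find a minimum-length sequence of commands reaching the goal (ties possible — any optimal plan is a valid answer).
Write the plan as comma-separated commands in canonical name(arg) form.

begin: at (0,8), heading north
t=1 turn(right) ⇒ at (0,8), heading east
t=2 turn(right) ⇒ at (0,8), heading south
t=3 move(2) ⇒ at (0,6), heading south
t=4 move(2) ⇒ at (0,4), heading south
t=5 move(1) ⇒ at (0,3), heading south
no 4-step plan works, so 5 is optimal.

turn(right), turn(right), move(2), move(2), move(1)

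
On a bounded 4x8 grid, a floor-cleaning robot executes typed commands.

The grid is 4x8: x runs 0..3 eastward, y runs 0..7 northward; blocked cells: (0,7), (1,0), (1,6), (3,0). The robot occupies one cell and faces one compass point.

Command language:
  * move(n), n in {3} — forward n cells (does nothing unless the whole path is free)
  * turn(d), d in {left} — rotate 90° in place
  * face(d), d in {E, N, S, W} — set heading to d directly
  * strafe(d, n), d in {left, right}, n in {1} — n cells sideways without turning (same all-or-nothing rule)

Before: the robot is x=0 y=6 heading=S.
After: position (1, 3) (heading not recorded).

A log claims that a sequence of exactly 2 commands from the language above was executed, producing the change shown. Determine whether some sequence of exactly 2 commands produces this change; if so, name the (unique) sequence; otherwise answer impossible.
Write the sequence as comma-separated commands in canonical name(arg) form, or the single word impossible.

key: running strafe(left, 1) before move(3) would end elsewhere — order is forced
begin: x=0 y=6 heading=S
t=1 move(3) ⇒ x=0 y=3 heading=S
t=2 strafe(left, 1) ⇒ x=1 y=3 heading=S
uniquely the one of 64 2-step routes that fits.

move(3), strafe(left, 1)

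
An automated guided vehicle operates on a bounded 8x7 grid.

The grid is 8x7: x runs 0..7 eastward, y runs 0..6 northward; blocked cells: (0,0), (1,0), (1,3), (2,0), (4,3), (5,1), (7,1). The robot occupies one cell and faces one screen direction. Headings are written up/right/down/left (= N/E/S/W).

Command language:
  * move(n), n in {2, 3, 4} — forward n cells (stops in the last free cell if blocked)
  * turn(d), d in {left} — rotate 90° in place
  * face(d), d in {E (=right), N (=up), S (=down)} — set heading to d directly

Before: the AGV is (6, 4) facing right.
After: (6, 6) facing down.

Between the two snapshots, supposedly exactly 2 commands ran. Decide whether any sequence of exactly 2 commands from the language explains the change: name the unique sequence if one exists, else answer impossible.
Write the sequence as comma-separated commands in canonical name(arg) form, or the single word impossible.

impossible

checked all 2-command options: none fits.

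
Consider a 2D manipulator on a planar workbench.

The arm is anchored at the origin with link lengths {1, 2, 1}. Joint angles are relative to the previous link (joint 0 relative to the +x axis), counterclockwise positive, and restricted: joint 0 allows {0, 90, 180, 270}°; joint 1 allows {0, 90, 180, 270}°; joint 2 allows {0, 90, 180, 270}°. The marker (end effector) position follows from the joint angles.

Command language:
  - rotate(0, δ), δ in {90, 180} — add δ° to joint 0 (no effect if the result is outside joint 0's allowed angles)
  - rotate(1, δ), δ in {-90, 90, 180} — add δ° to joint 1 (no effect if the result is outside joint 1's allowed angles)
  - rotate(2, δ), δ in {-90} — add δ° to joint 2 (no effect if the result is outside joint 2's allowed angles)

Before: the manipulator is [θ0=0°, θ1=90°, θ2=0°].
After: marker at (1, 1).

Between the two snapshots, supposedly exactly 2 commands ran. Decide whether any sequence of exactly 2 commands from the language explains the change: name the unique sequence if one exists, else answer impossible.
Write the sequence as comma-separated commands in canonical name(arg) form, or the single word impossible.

rotate(2, -90), rotate(2, -90)

from: [θ0=0°, θ1=90°, θ2=0°]
t=1 rotate(2, -90) ⇒ [θ0=0°, θ1=90°, θ2=270°]
t=2 rotate(2, -90) ⇒ [θ0=0°, θ1=90°, θ2=180°]
no other 2-command option fits: unique.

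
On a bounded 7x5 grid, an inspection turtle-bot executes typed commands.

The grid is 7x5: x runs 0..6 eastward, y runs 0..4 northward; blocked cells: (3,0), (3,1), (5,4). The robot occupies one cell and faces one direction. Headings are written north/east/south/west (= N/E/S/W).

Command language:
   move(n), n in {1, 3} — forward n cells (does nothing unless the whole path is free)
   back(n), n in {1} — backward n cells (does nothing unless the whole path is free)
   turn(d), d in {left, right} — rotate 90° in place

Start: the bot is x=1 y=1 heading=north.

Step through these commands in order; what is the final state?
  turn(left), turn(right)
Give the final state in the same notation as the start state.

x=1 y=1 heading=north

t0: x=1 y=1 heading=north
t=1 turn(left) ⇒ x=1 y=1 heading=west
t=2 turn(right) ⇒ x=1 y=1 heading=north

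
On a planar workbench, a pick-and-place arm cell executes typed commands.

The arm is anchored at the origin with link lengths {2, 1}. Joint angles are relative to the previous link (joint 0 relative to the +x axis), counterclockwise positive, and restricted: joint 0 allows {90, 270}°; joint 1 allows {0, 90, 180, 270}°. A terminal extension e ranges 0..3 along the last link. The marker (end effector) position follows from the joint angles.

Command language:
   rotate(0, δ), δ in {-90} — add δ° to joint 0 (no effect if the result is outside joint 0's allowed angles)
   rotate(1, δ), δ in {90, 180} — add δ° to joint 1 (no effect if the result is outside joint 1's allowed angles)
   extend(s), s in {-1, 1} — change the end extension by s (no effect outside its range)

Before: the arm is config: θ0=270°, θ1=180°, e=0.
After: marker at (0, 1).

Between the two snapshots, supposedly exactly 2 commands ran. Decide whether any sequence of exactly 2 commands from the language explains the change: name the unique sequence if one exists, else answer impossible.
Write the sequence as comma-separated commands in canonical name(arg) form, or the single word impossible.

extend(1), extend(1)

begin: config: θ0=270°, θ1=180°, e=0
step 1 (extend(1)): config: θ0=270°, θ1=180°, e=1
step 2 (extend(1)): config: θ0=270°, θ1=180°, e=2
uniquely the one of 25 2-step routes that fits.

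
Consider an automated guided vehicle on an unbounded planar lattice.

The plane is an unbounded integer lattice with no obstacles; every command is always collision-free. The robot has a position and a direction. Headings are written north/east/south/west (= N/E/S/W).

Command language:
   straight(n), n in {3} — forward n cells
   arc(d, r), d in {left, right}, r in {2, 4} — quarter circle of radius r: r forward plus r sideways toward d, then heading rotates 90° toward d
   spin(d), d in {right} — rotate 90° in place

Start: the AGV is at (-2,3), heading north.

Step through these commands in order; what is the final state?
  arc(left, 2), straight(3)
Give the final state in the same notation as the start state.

at (-7,5), heading west

start: at (-2,3), heading north
step 1 (arc(left, 2)): at (-4,5), heading west
step 2 (straight(3)): at (-7,5), heading west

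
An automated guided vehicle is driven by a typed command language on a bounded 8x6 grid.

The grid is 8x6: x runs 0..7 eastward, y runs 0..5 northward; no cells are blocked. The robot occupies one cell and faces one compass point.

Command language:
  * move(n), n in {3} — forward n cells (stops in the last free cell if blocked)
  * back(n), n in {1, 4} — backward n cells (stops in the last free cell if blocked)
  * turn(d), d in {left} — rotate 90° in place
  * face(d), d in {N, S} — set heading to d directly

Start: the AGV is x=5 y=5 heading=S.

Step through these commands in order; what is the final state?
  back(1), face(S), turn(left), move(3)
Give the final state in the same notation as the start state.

x=7 y=5 heading=E

t0: x=5 y=5 heading=S
step 1 (back(1)): x=5 y=5 heading=S
step 2 (face(S)): x=5 y=5 heading=S
step 3 (turn(left)): x=5 y=5 heading=E
step 4 (move(3)): x=7 y=5 heading=E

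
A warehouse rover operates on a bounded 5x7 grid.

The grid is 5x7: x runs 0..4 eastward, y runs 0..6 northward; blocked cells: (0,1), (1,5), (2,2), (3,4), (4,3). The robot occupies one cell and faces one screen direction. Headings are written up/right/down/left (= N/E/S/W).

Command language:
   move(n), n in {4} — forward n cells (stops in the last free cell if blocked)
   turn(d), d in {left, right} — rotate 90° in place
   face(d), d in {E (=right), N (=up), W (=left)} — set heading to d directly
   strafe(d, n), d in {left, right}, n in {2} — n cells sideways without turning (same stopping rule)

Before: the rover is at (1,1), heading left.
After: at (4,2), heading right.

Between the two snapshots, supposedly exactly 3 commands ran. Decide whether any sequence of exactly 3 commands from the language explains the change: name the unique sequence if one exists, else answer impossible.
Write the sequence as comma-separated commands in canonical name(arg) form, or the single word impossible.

face(E), move(4), strafe(left, 2)

key: running strafe(left, 2) before face(E) would end elsewhere — order is forced
start: at (1,1), heading left
1. face(E) → at (1,1), heading right
2. move(4) → at (4,1), heading right
3. strafe(left, 2) → at (4,2), heading right
uniquely the one of 512 3-step routes that fits.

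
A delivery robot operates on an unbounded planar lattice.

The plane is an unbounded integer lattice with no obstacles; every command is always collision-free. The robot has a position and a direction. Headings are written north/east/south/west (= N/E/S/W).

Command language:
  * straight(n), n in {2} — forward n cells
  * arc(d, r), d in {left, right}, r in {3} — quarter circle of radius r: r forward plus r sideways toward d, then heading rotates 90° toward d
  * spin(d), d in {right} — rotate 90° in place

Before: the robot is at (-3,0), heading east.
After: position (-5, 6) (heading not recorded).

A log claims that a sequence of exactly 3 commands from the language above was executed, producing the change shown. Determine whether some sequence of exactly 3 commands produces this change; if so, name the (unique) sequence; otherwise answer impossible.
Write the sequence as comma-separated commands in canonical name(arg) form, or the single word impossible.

key: running straight(2) before arc(left, 3) would end elsewhere — order is forced
start: at (-3,0), heading east
1. arc(left, 3) → at (0,3), heading north
2. arc(left, 3) → at (-3,6), heading west
3. straight(2) → at (-5,6), heading west
no other 3-command option fits: unique.

arc(left, 3), arc(left, 3), straight(2)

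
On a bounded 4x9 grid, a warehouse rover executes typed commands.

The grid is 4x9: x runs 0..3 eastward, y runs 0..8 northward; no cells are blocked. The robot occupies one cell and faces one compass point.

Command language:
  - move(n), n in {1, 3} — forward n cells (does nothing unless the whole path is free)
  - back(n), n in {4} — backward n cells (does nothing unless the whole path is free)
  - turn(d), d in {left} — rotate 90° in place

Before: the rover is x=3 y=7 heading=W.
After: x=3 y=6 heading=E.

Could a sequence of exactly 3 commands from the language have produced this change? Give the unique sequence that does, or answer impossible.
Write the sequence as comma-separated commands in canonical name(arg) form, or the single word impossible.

turn(left), move(1), turn(left)

key: position moved to (3,6) AND the heading swung to E — translation plus rotation needed
from: x=3 y=7 heading=W
t=1 turn(left) ⇒ x=3 y=7 heading=S
t=2 move(1) ⇒ x=3 y=6 heading=S
t=3 turn(left) ⇒ x=3 y=6 heading=E
no other 3-command option fits: unique.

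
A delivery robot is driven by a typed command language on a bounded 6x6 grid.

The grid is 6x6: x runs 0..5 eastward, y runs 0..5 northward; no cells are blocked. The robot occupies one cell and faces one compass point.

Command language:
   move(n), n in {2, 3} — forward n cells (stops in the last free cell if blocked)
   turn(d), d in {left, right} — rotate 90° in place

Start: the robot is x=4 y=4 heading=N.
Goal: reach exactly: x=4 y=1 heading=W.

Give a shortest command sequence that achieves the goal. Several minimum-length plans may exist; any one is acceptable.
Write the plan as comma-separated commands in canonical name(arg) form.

turn(right), turn(right), move(3), turn(right)

from: x=4 y=4 heading=N
step 1 (turn(right)): x=4 y=4 heading=E
step 2 (turn(right)): x=4 y=4 heading=S
step 3 (move(3)): x=4 y=1 heading=S
step 4 (turn(right)): x=4 y=1 heading=W
shorter routes all fall short; 4 is best.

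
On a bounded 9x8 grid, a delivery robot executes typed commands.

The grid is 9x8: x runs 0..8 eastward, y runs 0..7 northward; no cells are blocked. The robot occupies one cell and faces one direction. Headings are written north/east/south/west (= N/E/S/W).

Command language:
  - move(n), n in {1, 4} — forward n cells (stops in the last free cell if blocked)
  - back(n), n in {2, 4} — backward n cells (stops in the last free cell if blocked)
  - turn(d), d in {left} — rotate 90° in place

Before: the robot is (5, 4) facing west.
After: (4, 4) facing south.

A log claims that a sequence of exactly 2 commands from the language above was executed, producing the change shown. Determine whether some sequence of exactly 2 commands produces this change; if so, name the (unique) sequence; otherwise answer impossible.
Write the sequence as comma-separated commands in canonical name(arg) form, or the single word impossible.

move(1), turn(left)

key: running turn(left) before move(1) would end elsewhere — order is forced
initial: (5, 4) facing west
step 1 (move(1)): (4, 4) facing west
step 2 (turn(left)): (4, 4) facing south
no rival 2-sequence matches.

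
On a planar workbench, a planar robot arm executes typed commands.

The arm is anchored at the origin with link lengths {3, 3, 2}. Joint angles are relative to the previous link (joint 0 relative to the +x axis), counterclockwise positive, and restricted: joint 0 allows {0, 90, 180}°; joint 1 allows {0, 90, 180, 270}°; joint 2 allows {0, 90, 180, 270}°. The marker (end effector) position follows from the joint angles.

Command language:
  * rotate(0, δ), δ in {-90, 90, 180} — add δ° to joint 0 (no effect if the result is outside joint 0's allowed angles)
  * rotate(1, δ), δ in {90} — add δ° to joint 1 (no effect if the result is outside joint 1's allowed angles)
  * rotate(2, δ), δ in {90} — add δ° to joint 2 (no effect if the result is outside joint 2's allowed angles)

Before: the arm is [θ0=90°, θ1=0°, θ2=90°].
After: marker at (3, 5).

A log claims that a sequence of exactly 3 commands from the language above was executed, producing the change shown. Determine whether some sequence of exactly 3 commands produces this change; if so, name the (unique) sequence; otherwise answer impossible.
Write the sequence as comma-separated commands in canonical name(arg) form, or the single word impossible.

start: [θ0=90°, θ1=0°, θ2=90°]
step 1 (rotate(1, 90)): [θ0=90°, θ1=90°, θ2=90°]
step 2 (rotate(1, 90)): [θ0=90°, θ1=180°, θ2=90°]
step 3 (rotate(1, 90)): [θ0=90°, θ1=270°, θ2=90°]
all 125 alternatives checked — unique.

rotate(1, 90), rotate(1, 90), rotate(1, 90)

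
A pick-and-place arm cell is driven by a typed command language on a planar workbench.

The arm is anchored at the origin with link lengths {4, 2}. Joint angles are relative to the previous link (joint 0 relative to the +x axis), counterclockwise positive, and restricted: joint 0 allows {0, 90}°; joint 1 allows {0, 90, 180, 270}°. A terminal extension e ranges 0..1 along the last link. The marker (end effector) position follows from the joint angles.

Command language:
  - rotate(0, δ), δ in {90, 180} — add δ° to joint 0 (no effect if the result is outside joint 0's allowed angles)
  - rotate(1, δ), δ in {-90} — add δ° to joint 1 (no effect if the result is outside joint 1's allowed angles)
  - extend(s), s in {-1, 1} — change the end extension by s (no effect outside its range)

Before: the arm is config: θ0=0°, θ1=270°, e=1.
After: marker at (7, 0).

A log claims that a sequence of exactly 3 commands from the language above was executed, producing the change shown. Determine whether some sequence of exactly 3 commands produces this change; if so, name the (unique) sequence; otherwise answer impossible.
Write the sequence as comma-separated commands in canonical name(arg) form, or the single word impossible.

rotate(1, -90), rotate(1, -90), rotate(1, -90)

t0: config: θ0=0°, θ1=270°, e=1
step 1 (rotate(1, -90)): config: θ0=0°, θ1=180°, e=1
step 2 (rotate(1, -90)): config: θ0=0°, θ1=90°, e=1
step 3 (rotate(1, -90)): config: θ0=0°, θ1=0°, e=1
all 125 alternatives checked — unique.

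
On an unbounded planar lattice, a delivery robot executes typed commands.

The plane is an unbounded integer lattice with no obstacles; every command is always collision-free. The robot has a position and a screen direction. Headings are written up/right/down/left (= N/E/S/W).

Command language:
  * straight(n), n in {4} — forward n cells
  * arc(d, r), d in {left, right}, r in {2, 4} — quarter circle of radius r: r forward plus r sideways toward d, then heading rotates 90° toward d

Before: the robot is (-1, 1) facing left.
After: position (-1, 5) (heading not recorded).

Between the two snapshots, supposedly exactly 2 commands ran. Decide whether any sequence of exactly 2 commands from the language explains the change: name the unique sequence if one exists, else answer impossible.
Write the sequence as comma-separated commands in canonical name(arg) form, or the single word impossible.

from: (-1, 1) facing left
[1] after arc(right, 2): (-3, 3) facing up
[2] after arc(right, 2): (-1, 5) facing right
uniquely the one of 25 2-step routes that fits.

arc(right, 2), arc(right, 2)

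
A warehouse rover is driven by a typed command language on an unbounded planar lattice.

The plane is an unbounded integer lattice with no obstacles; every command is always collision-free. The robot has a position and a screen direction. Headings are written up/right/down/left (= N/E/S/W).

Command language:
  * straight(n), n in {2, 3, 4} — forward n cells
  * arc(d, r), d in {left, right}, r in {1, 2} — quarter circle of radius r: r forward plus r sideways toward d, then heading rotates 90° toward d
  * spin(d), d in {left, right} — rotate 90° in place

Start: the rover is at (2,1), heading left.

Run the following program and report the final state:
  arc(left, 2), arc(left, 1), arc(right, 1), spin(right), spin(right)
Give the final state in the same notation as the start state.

at (2,-3), heading up

initial: at (2,1), heading left
[1] after arc(left, 2): at (0,-1), heading down
[2] after arc(left, 1): at (1,-2), heading right
[3] after arc(right, 1): at (2,-3), heading down
[4] after spin(right): at (2,-3), heading left
[5] after spin(right): at (2,-3), heading up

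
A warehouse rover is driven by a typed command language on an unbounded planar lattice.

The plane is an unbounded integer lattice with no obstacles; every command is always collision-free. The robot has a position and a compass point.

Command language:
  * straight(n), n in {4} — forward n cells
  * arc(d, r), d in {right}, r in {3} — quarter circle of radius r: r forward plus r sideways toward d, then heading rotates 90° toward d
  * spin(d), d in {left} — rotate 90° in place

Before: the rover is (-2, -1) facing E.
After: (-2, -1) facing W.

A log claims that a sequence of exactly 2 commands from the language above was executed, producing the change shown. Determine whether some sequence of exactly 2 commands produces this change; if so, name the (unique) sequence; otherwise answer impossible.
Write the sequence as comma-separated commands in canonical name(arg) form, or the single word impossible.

key: parked at (-2,-1) the whole time — nothing moves the robot
from: (-2, -1) facing E
[1] after spin(left): (-2, -1) facing N
[2] after spin(left): (-2, -1) facing W
no rival 2-sequence matches.

spin(left), spin(left)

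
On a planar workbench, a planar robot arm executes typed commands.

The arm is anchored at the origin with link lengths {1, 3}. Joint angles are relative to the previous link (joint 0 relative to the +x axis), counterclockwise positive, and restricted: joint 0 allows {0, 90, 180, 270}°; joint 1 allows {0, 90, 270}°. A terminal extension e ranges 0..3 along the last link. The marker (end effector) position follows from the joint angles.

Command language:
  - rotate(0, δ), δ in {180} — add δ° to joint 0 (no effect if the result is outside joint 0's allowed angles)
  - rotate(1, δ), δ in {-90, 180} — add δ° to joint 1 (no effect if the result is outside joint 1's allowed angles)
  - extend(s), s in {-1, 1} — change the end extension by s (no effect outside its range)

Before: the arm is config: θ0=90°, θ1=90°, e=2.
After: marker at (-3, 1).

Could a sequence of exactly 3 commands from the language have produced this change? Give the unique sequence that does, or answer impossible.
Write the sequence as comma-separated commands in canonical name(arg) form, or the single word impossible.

extend(-1), extend(-1), extend(-1)

initial: config: θ0=90°, θ1=90°, e=2
t=1 extend(-1) ⇒ config: θ0=90°, θ1=90°, e=1
t=2 extend(-1) ⇒ config: θ0=90°, θ1=90°, e=0
t=3 extend(-1) ⇒ config: θ0=90°, θ1=90°, e=0
uniquely the one of 125 3-step routes that fits.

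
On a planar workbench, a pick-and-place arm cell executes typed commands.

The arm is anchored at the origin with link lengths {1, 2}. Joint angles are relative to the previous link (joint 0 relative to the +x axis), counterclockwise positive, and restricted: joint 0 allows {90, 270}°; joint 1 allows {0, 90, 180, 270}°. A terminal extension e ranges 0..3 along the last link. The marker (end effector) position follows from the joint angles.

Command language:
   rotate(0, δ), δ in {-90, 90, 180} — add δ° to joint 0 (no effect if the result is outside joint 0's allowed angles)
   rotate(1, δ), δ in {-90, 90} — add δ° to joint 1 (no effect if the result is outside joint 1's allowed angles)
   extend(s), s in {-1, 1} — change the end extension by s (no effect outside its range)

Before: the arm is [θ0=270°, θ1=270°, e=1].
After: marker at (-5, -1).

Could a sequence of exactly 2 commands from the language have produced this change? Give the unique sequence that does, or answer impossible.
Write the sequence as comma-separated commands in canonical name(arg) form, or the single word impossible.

t0: [θ0=270°, θ1=270°, e=1]
t=1 extend(1) ⇒ [θ0=270°, θ1=270°, e=2]
t=2 extend(1) ⇒ [θ0=270°, θ1=270°, e=3]
uniquely the one of 49 2-step routes that fits.

extend(1), extend(1)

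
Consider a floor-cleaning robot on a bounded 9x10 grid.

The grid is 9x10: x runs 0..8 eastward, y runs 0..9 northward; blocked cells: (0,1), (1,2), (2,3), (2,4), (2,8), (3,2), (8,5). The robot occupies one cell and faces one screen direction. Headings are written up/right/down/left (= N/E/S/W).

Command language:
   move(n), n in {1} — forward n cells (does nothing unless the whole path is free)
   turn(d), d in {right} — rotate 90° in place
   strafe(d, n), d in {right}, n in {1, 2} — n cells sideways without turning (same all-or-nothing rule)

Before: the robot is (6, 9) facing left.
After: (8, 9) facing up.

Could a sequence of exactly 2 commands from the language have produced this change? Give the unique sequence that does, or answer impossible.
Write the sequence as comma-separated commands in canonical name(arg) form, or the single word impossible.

turn(right), strafe(right, 2)

key: running strafe(right, 2) before turn(right) would end elsewhere — order is forced
begin: (6, 9) facing left
1. turn(right) → (6, 9) facing up
2. strafe(right, 2) → (8, 9) facing up
uniquely the one of 16 2-step routes that fits.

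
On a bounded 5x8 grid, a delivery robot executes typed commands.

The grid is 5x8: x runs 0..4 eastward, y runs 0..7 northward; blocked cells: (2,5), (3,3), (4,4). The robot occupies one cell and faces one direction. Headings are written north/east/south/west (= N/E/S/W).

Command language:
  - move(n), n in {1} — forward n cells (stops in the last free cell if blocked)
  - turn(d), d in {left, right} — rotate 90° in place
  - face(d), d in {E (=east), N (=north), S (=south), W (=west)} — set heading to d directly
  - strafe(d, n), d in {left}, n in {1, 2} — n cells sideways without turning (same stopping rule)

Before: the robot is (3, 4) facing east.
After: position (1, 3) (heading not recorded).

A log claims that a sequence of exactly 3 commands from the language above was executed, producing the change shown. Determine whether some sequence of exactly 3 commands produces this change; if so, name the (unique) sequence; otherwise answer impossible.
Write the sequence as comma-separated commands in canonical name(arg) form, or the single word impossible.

all 729 sequences checked — none match.

impossible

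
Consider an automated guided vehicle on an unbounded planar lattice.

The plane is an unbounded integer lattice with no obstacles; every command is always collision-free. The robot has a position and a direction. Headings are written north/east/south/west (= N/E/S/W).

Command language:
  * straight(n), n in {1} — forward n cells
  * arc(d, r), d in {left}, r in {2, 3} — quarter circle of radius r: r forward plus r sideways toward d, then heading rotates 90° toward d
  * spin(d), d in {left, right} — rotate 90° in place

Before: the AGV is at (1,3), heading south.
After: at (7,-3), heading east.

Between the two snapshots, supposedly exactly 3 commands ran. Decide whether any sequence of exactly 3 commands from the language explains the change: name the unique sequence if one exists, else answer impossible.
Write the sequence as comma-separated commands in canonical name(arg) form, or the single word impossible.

key: position moved to (7,-3) AND the heading swung to E — translation plus rotation needed
t0: at (1,3), heading south
1. arc(left, 3) → at (4,0), heading east
2. spin(right) → at (4,0), heading south
3. arc(left, 3) → at (7,-3), heading east
all 125 alternatives checked — unique.

arc(left, 3), spin(right), arc(left, 3)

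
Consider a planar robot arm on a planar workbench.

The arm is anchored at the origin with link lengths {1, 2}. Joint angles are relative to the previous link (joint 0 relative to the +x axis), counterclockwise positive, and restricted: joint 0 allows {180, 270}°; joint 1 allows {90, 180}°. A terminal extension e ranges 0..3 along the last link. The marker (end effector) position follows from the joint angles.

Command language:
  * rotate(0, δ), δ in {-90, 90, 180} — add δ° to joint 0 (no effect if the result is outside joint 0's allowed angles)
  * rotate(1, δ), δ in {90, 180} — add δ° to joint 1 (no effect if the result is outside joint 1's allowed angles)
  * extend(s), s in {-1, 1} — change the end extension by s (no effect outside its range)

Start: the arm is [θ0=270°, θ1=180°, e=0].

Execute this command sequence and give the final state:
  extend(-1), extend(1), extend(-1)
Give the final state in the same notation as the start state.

[θ0=270°, θ1=180°, e=0]

initial: [θ0=270°, θ1=180°, e=0]
1. extend(-1) → [θ0=270°, θ1=180°, e=0]
2. extend(1) → [θ0=270°, θ1=180°, e=1]
3. extend(-1) → [θ0=270°, θ1=180°, e=0]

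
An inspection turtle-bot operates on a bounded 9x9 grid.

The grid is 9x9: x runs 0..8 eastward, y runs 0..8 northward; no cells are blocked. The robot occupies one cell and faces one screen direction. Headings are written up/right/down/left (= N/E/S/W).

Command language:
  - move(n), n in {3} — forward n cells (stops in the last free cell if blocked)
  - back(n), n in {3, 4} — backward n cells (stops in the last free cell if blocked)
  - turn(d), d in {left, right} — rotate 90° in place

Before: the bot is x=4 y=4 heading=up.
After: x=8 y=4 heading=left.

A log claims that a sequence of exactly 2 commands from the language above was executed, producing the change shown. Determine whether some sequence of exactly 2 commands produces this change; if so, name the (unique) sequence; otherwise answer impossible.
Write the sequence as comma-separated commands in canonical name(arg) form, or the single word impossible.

turn(left), back(4)

key: running back(4) before turn(left) would end elsewhere — order is forced
from: x=4 y=4 heading=up
1. turn(left) → x=4 y=4 heading=left
2. back(4) → x=8 y=4 heading=left
no rival 2-sequence matches.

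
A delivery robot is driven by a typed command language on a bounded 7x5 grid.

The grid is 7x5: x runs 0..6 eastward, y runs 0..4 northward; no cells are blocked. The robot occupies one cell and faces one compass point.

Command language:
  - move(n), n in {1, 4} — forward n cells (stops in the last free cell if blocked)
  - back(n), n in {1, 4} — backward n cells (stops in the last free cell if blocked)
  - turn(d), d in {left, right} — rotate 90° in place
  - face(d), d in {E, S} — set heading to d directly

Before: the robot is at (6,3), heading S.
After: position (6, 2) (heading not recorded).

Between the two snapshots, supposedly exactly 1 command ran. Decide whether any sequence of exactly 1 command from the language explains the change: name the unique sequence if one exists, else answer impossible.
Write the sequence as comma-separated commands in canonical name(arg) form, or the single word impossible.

move(1)

begin: at (6,3), heading S
1. move(1) → at (6,2), heading S
no rival 1-sequence matches.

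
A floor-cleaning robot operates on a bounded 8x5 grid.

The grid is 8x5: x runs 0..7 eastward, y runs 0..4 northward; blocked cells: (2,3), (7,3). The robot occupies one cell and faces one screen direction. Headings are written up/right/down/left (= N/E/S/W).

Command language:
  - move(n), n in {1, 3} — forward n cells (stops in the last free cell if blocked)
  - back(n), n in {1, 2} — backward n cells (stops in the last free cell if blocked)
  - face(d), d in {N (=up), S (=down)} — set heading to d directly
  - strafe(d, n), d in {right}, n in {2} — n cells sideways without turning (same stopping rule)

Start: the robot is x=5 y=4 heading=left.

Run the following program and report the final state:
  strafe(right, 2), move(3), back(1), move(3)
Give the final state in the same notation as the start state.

begin: x=5 y=4 heading=left
[1] after strafe(right, 2): x=5 y=4 heading=left
[2] after move(3): x=2 y=4 heading=left
[3] after back(1): x=3 y=4 heading=left
[4] after move(3): x=0 y=4 heading=left

x=0 y=4 heading=left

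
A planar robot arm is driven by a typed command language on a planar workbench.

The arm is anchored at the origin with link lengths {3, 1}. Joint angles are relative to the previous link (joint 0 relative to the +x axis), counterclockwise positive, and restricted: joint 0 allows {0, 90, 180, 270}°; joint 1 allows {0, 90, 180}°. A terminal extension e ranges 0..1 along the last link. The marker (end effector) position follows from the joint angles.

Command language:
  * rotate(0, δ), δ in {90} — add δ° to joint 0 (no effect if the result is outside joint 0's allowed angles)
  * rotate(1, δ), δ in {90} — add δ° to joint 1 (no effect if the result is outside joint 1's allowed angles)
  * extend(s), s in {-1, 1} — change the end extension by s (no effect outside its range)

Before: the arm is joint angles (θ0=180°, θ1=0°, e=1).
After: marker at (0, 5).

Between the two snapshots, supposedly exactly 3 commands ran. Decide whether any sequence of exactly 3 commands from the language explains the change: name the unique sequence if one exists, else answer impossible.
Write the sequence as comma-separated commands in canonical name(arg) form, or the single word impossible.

rotate(0, 90), rotate(0, 90), rotate(0, 90)

start: joint angles (θ0=180°, θ1=0°, e=1)
t=1 rotate(0, 90) ⇒ joint angles (θ0=270°, θ1=0°, e=1)
t=2 rotate(0, 90) ⇒ joint angles (θ0=0°, θ1=0°, e=1)
t=3 rotate(0, 90) ⇒ joint angles (θ0=90°, θ1=0°, e=1)
no rival 3-sequence matches.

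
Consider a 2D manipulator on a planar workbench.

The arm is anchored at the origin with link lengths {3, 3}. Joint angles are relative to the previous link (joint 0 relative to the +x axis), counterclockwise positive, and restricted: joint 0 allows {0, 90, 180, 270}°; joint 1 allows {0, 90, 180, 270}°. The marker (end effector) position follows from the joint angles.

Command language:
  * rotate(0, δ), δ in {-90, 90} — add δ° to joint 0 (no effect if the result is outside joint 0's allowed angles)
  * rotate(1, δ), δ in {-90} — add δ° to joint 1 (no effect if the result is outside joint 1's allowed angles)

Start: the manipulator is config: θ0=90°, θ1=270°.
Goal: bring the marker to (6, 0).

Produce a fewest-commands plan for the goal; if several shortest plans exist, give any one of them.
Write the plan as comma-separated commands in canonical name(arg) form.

t0: config: θ0=90°, θ1=270°
step 1 (rotate(0, -90)): config: θ0=0°, θ1=270°
step 2 (rotate(1, -90)): config: θ0=0°, θ1=180°
step 3 (rotate(1, -90)): config: θ0=0°, θ1=90°
step 4 (rotate(1, -90)): config: θ0=0°, θ1=0°
minimal: 4 command(s), checked below 4.

rotate(0, -90), rotate(1, -90), rotate(1, -90), rotate(1, -90)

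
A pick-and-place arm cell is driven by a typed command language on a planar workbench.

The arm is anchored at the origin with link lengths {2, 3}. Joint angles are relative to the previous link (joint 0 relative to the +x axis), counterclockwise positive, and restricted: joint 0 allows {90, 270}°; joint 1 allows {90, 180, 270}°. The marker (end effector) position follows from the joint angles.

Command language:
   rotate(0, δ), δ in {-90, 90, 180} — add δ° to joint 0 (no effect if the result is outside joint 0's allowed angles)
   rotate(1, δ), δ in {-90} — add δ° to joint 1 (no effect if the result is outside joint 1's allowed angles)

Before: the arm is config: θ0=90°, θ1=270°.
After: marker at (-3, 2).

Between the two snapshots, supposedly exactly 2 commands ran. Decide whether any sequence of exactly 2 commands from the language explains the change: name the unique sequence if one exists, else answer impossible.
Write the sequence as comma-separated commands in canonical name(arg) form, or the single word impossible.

rotate(1, -90), rotate(1, -90)

initial: config: θ0=90°, θ1=270°
[1] after rotate(1, -90): config: θ0=90°, θ1=180°
[2] after rotate(1, -90): config: θ0=90°, θ1=90°
all 16 alternatives checked — unique.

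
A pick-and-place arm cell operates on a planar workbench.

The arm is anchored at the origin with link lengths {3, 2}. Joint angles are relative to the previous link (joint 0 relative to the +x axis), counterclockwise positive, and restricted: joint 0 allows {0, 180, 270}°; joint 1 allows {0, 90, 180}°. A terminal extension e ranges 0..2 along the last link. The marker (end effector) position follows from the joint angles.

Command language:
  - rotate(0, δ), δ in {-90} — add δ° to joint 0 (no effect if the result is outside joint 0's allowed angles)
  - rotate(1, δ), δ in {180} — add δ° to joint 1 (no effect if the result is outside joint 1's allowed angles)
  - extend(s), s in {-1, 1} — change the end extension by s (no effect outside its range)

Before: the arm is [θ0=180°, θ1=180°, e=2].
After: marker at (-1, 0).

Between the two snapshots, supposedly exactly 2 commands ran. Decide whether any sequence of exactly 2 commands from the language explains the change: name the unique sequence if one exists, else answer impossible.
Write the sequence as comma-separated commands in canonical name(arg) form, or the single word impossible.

extend(-1), extend(-1)

t0: [θ0=180°, θ1=180°, e=2]
t=1 extend(-1) ⇒ [θ0=180°, θ1=180°, e=1]
t=2 extend(-1) ⇒ [θ0=180°, θ1=180°, e=0]
no rival 2-sequence matches.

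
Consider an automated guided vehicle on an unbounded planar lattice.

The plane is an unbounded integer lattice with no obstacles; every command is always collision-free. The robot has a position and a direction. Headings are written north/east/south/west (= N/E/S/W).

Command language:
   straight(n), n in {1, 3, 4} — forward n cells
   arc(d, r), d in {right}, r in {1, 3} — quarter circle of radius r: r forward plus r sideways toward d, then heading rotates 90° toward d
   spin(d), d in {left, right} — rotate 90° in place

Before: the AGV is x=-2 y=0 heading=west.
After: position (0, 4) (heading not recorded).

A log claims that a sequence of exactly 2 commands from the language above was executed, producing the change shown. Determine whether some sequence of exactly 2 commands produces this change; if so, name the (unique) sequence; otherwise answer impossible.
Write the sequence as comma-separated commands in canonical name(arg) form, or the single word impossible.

arc(right, 1), arc(right, 3)

key: running arc(right, 3) before arc(right, 1) would end elsewhere — order is forced
initial: x=-2 y=0 heading=west
step 1 (arc(right, 1)): x=-3 y=1 heading=north
step 2 (arc(right, 3)): x=0 y=4 heading=east
no other 2-command option fits: unique.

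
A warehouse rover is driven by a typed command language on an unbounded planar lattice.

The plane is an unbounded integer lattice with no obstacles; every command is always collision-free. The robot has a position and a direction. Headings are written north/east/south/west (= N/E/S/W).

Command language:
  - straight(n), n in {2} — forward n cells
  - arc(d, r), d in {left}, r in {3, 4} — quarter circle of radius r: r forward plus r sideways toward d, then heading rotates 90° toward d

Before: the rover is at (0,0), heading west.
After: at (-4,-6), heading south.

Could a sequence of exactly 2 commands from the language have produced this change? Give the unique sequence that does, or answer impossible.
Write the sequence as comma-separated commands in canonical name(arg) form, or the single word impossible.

key: running straight(2) before arc(left, 4) would end elsewhere — order is forced
begin: at (0,0), heading west
t=1 arc(left, 4) ⇒ at (-4,-4), heading south
t=2 straight(2) ⇒ at (-4,-6), heading south
no other 2-command option fits: unique.

arc(left, 4), straight(2)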